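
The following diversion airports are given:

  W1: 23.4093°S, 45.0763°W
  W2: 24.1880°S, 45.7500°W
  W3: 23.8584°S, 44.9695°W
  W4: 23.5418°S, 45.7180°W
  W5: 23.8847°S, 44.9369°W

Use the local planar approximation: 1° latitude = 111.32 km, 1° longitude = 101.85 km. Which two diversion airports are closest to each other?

Pairwise distances:
W3–W5: √((-0.0263·111.32)² + (0.0326·101.85)²) = √(8.571521 + 11.024458) = 4.4267 km
W1–W3: √((-0.4491·111.32)² + (0.1068·101.85)²) = √(2499.381238 + 118.321747) = 51.1635 km
W1–W5: √((-0.4754·111.32)² + (0.1394·101.85)²) = √(2800.688126 + 201.580080) = 54.7930 km
W1–W4: √((-0.1325·111.32)² + (-0.6417·101.85)²) = √(217.559550 + 4271.556403) = 67.0009 km
W2–W4: √((0.6462·111.32)² + (0.0320·101.85)²) = √(5174.641923 + 10.622385) = 72.0088 km
W3–W4: √((0.3166·111.32)² + (-0.7485·101.85)²) = √(1242.133333 + 5811.733296) = 83.9873 km
W2–W3: √((0.3296·111.32)² + (0.7805·101.85)²) = √(1346.234765 + 6319.284112) = 87.5529 km
W4–W5: √((-0.3429·111.32)² + (0.7811·101.85)²) = √(1457.073184 + 6329.003594) = 88.2387 km
W2–W5: √((0.3033·111.32)² + (0.8131·101.85)²) = √(1139.964208 + 6858.197519) = 89.4324 km
W1–W2: √((-0.7787·111.32)² + (-0.6737·101.85)²) = √(7514.269114 + 4708.202801) = 110.5553 km
Closest pair: W3–W5 at 4.4267 km.

W3 and W5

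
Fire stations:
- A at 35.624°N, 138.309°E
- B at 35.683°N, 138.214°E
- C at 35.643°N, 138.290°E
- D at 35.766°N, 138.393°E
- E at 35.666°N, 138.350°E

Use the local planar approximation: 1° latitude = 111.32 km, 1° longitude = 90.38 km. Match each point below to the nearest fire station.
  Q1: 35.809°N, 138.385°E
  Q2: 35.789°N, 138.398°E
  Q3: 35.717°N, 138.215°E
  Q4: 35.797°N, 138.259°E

Q1 at 35.809°N, 138.385°E:
  A: √((-0.185·111.32)² + (-0.076·90.38)²) = √(424.12107 + 47.18151) = 21.710 km
  B: √((-0.126·111.32)² + (-0.171·90.38)²) = √(196.73765 + 238.85641) = 20.871 km
  C: √((-0.166·111.32)² + (-0.095·90.38)²) = √(341.47788 + 73.72111) = 20.376 km
  D: √((-0.043·111.32)² + (0.008·90.38)²) = √(22.91307 + 0.52279) = 4.841 km
  E: √((-0.143·111.32)² + (-0.035·90.38)²) = √(253.40692 + 10.00647) = 16.230 km
  → nearest: D (4.841 km)
Q2 at 35.789°N, 138.398°E:
  A: √((-0.165·111.32)² + (-0.089·90.38)²) = √(337.37608 + 64.70304) = 20.052 km
  B: √((-0.106·111.32)² + (-0.184·90.38)²) = √(139.23811 + 276.55424) = 20.391 km
  C: √((-0.146·111.32)² + (-0.108·90.38)²) = √(264.15091 + 95.27790) = 18.959 km
  D: √((-0.023·111.32)² + (-0.005·90.38)²) = √(6.55544 + 0.20421) = 2.600 km
  E: √((-0.123·111.32)² + (-0.048·90.38)²) = √(187.48072 + 18.82033) = 14.363 km
  → nearest: D (2.600 km)
Q3 at 35.717°N, 138.215°E:
  A: √((-0.093·111.32)² + (0.094·90.38)²) = √(107.17964 + 72.17726) = 13.392 km
  B: √((-0.034·111.32)² + (-0.001·90.38)²) = √(14.32532 + 0.00817) = 3.786 km
  C: √((-0.074·111.32)² + (0.075·90.38)²) = √(67.85937 + 45.94806) = 10.668 km
  D: √((0.049·111.32)² + (0.178·90.38)²) = √(29.75353 + 258.81216) = 16.987 km
  E: √((-0.051·111.32)² + (0.135·90.38)²) = √(32.23196 + 148.87172) = 13.457 km
  → nearest: B (3.786 km)
Q4 at 35.797°N, 138.259°E:
  A: √((-0.173·111.32)² + (0.050·90.38)²) = √(370.88443 + 20.42136) = 19.781 km
  B: √((-0.114·111.32)² + (-0.045·90.38)²) = √(161.04828 + 16.54130) = 13.326 km
  C: √((-0.154·111.32)² + (0.031·90.38)²) = √(293.89205 + 7.84997) = 17.371 km
  D: √((-0.031·111.32)² + (0.134·90.38)²) = √(11.90885 + 146.67438) = 12.593 km
  E: √((-0.131·111.32)² + (0.091·90.38)²) = √(212.66156 + 67.64372) = 16.742 km
  → nearest: D (12.593 km)

Q1→D; Q2→D; Q3→B; Q4→D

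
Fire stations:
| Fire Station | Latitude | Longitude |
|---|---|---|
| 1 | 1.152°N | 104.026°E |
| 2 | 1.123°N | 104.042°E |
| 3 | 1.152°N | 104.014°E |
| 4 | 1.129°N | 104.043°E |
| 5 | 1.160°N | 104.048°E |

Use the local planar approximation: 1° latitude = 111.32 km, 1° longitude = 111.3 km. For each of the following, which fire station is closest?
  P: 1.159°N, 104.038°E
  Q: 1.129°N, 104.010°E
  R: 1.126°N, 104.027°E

P→5; Q→3; R→2

P at 1.159°N, 104.038°E:
  1: √((-0.007·111.32)² + (-0.012·111.3)²) = √(0.60721 + 1.78383) = 1.546 km
  2: √((-0.036·111.32)² + (0.004·111.3)²) = √(16.06022 + 0.19820) = 4.032 km
  3: √((-0.007·111.32)² + (-0.024·111.3)²) = √(0.60721 + 7.13531) = 2.783 km
  4: √((-0.030·111.32)² + (0.005·111.3)²) = √(11.15293 + 0.30969) = 3.386 km
  5: √((0.001·111.32)² + (0.010·111.3)²) = √(0.01239 + 1.23877) = 1.119 km
  → nearest: 5 (1.119 km)
Q at 1.129°N, 104.010°E:
  1: √((0.023·111.32)² + (0.016·111.3)²) = √(6.55544 + 3.17125) = 3.119 km
  2: √((-0.006·111.32)² + (0.032·111.3)²) = √(0.44612 + 12.68499) = 3.624 km
  3: √((0.023·111.32)² + (0.004·111.3)²) = √(6.55544 + 0.19820) = 2.599 km
  4: √((0.000·111.32)² + (0.033·111.3)²) = √(0.00000 + 13.49019) = 3.673 km
  5: √((0.031·111.32)² + (0.038·111.3)²) = √(11.90885 + 17.88782) = 5.459 km
  → nearest: 3 (2.599 km)
R at 1.126°N, 104.027°E:
  1: √((0.026·111.32)² + (-0.001·111.3)²) = √(8.37709 + 0.01239) = 2.896 km
  2: √((-0.003·111.32)² + (0.015·111.3)²) = √(0.11153 + 2.78723) = 1.703 km
  3: √((0.026·111.32)² + (-0.013·111.3)²) = √(8.37709 + 2.09352) = 3.236 km
  4: √((0.003·111.32)² + (0.016·111.3)²) = √(0.11153 + 3.17125) = 1.812 km
  5: √((0.034·111.32)² + (0.021·111.3)²) = √(14.32532 + 5.46297) = 4.448 km
  → nearest: 2 (1.703 km)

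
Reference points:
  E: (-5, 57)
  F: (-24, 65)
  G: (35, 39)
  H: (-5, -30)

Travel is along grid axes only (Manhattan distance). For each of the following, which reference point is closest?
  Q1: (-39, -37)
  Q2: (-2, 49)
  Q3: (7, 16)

Q1 at (-39, -37):
  E: 128
  F: 117
  G: 150
  H: 41
  → nearest: H (41)
Q2 at (-2, 49):
  E: 11
  F: 38
  G: 47
  H: 82
  → nearest: E (11)
Q3 at (7, 16):
  E: 53
  F: 80
  G: 51
  H: 58
  → nearest: G (51)

Q1→H; Q2→E; Q3→G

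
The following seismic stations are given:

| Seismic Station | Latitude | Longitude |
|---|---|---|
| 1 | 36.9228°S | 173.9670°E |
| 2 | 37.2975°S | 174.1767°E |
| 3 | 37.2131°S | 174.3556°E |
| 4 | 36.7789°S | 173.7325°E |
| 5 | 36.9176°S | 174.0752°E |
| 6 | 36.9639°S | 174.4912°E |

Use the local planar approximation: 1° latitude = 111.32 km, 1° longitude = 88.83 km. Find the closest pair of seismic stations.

Pairwise distances:
1–2: 45.6820 km
1–3: 47.2855 km
1–4: 26.2778 km
1–5: 9.6288 km
1–6: 46.7889 km
2–3: 18.4613 km
2–4: 69.9269 km
2–5: 43.2409 km
2–6: 46.4714 km
3–4: 73.4841 km
3–5: 41.2612 km
3–6: 30.2432 km
4–5: 34.1338 km
4–6: 70.4716 km
5–6: 37.3110 km
Closest pair: 1–5 at 9.6288 km.

1 and 5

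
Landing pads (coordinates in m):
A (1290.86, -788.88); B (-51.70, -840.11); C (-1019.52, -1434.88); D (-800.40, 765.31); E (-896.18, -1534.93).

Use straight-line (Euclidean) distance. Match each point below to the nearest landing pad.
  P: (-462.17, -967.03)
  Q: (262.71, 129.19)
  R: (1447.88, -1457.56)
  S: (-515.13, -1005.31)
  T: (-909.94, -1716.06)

P→B; Q→B; R→A; S→B; T→E

P at (-462.17, -967.03):
  A: 1762.06 m
  B: 429.64 m
  C: 727.68 m
  D: 1765.05 m
  E: 714.76 m
  → nearest: B (429.64 m)
Q at (262.71, 129.19):
  A: 1378.38 m
  B: 1019.02 m
  C: 2022.48 m
  D: 1238.89 m
  E: 2027.89 m
  → nearest: B (1019.02 m)
R at (1447.88, -1457.56):
  A: 686.87 m
  B: 1621.72 m
  C: 2467.50 m
  D: 3161.63 m
  E: 2345.34 m
  → nearest: A (686.87 m)
S at (-515.13, -1005.31):
  A: 1818.91 m
  B: 491.99 m
  C: 662.53 m
  D: 1793.45 m
  E: 652.45 m
  → nearest: B (491.99 m)
T at (-909.94, -1716.06):
  A: 2388.13 m
  B: 1226.32 m
  C: 301.78 m
  D: 2483.79 m
  E: 181.65 m
  → nearest: E (181.65 m)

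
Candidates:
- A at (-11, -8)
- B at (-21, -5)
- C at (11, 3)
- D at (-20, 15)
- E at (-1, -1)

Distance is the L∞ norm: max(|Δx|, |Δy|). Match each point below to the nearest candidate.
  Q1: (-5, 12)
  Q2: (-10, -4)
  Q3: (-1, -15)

Q1→E; Q2→A; Q3→A

Q1 at (-5, 12):
  A: 20
  B: 17
  C: 16
  D: 15
  E: 13
  → nearest: E (13)
Q2 at (-10, -4):
  A: 4
  B: 11
  C: 21
  D: 19
  E: 9
  → nearest: A (4)
Q3 at (-1, -15):
  A: 10
  B: 20
  C: 18
  D: 30
  E: 14
  → nearest: A (10)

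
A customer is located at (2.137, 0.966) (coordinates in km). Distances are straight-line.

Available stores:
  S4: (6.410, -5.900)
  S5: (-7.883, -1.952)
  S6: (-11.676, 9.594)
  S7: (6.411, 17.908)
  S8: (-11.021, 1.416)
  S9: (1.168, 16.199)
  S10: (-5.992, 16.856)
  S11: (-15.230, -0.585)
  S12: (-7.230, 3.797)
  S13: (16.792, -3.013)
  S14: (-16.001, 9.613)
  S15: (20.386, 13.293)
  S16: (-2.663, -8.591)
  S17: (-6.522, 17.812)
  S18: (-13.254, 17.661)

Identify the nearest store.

Distances from (2.137, 0.966):
S4: √((4.273)² + (-6.866)²) = √(18.25853 + 47.14196) = 8.087 km
S5: √((-10.020)² + (-2.918)²) = √(100.40040 + 8.51472) = 10.436 km
S6: √((-13.813)² + (8.628)²) = √(190.79897 + 74.44238) = 16.286 km
S7: √((4.274)² + (16.942)²) = √(18.26708 + 287.03136) = 17.473 km
S8: √((-13.158)² + (0.450)²) = √(173.13296 + 0.20250) = 13.166 km
S9: √((-0.969)² + (15.233)²) = √(0.93896 + 232.04429) = 15.264 km
S10: √((-8.129)² + (15.890)²) = √(66.08064 + 252.49210) = 17.849 km
S11: √((-17.367)² + (-1.551)²) = √(301.61269 + 2.40560) = 17.436 km
S12: √((-9.367)² + (2.831)²) = √(87.74069 + 8.01456) = 9.785 km
S13: √((14.655)² + (-3.979)²) = √(214.76903 + 15.83244) = 15.186 km
S14: √((-18.138)² + (8.647)²) = √(328.98704 + 74.77061) = 20.094 km
S15: √((18.249)² + (12.327)²) = √(333.02600 + 151.95493) = 22.022 km
S16: √((-4.800)² + (-9.557)²) = √(23.04000 + 91.33625) = 10.695 km
S17: √((-8.659)² + (16.846)²) = √(74.97828 + 283.78772) = 18.941 km
S18: √((-15.391)² + (16.695)²) = √(236.88288 + 278.72303) = 22.707 km
Minimum: S4 at 8.087 km.

S4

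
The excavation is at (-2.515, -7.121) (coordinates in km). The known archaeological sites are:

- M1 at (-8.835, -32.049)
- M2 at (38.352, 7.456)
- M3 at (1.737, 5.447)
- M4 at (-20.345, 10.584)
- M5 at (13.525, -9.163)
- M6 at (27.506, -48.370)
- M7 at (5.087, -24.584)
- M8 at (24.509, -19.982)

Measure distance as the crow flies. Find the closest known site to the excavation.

M3

Distances from (-2.515, -7.121):
M1: √((-6.320)² + (-24.928)²) = √(39.94240 + 621.40518) = 25.717 km
M2: √((40.867)² + (14.577)²) = √(1670.11169 + 212.48893) = 43.389 km
M3: √((4.252)² + (12.568)²) = √(18.07950 + 157.95462) = 13.268 km
M4: √((-17.830)² + (17.705)²) = √(317.90890 + 313.46702) = 25.127 km
M5: √((16.040)² + (-2.042)²) = √(257.28160 + 4.16976) = 16.169 km
M6: √((30.021)² + (-41.249)²) = √(901.26044 + 1701.48000) = 51.017 km
M7: √((7.602)² + (-17.463)²) = √(57.79040 + 304.95637) = 19.046 km
M8: √((27.024)² + (-12.861)²) = √(730.29658 + 165.40532) = 29.928 km
Minimum: M3 at 13.268 km.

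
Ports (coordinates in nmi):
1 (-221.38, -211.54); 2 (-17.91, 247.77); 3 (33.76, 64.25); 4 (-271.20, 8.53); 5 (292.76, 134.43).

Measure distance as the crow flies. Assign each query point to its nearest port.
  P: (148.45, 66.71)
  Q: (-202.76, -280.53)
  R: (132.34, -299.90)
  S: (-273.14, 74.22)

P→3; Q→1; R→1; S→4

P at (148.45, 66.71):
  1: 462.81 nmi
  2: 245.88 nmi
  3: 114.72 nmi
  4: 423.66 nmi
  5: 159.41 nmi
  → nearest: 3 (114.72 nmi)
Q at (-202.76, -280.53):
  1: 71.46 nmi
  2: 559.71 nmi
  3: 418.11 nmi
  4: 297.05 nmi
  5: 646.32 nmi
  → nearest: 1 (71.46 nmi)
R at (132.34, -299.90):
  1: 364.59 nmi
  2: 567.91 nmi
  3: 377.26 nmi
  4: 507.91 nmi
  5: 463.01 nmi
  → nearest: 1 (364.59 nmi)
S at (-273.14, 74.22):
  1: 290.41 nmi
  2: 308.65 nmi
  3: 307.06 nmi
  4: 65.72 nmi
  5: 569.09 nmi
  → nearest: 4 (65.72 nmi)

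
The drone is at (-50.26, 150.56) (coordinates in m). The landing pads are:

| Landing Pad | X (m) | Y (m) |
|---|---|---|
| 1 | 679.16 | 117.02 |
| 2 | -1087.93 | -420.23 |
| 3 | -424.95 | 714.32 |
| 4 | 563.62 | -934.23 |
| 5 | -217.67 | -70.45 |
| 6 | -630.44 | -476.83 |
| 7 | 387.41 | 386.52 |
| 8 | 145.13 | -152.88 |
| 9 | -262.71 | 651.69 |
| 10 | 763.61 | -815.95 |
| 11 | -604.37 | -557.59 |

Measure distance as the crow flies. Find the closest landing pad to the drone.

Distances from (-50.26, 150.56):
1: √((729.42)² + (-33.54)²) = √(532053.5364 + 1124.9316) = 730.19 m
2: √((-1037.67)² + (-570.79)²) = √(1076759.0289 + 325801.2241) = 1184.30 m
3: √((-374.69)² + (563.76)²) = √(140392.5961 + 317825.3376) = 676.92 m
4: √((613.88)² + (-1084.79)²) = √(376848.6544 + 1176769.3441) = 1246.44 m
5: √((-167.41)² + (-221.01)²) = √(28026.1081 + 48845.4201) = 277.26 m
6: √((-580.18)² + (-627.39)²) = √(336608.8324 + 393618.2121) = 854.53 m
7: √((437.67)² + (235.96)²) = √(191555.0289 + 55677.1216) = 497.22 m
8: √((195.39)² + (-303.44)²) = √(38177.2521 + 92075.8336) = 360.91 m
9: √((-212.45)² + (501.13)²) = √(45135.0025 + 251131.2769) = 544.30 m
10: √((813.87)² + (-966.51)²) = √(662384.3769 + 934141.5801) = 1263.54 m
11: √((-554.11)² + (-708.15)²) = √(307037.8921 + 501476.4225) = 899.17 m
Minimum: 5 at 277.26 m.

5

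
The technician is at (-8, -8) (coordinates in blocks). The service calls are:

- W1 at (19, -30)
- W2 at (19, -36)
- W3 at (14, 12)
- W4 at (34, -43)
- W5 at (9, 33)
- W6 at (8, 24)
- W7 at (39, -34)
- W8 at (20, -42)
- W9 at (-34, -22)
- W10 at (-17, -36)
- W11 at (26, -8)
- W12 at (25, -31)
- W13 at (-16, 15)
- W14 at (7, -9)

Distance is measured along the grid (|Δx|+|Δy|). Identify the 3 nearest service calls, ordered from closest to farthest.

W14, W13, W11

Distances from (-8, -8):
W1: |27| + |-22| = 27 + 22 = 49 blocks
W2: |27| + |-28| = 27 + 28 = 55 blocks
W3: |22| + |20| = 22 + 20 = 42 blocks
W4: |42| + |-35| = 42 + 35 = 77 blocks
W5: |17| + |41| = 17 + 41 = 58 blocks
W6: |16| + |32| = 16 + 32 = 48 blocks
W7: |47| + |-26| = 47 + 26 = 73 blocks
W8: |28| + |-34| = 28 + 34 = 62 blocks
W9: |-26| + |-14| = 26 + 14 = 40 blocks
W10: |-9| + |-28| = 9 + 28 = 37 blocks
W11: |34| + |0| = 34 + 0 = 34 blocks
W12: |33| + |-23| = 33 + 23 = 56 blocks
W13: |-8| + |23| = 8 + 23 = 31 blocks
W14: |15| + |-1| = 15 + 1 = 16 blocks
Sorted: W14 (16 blocks) < W13 (31 blocks) < W11 (34 blocks) < W10 (37 blocks) < W9 (40 blocks) < …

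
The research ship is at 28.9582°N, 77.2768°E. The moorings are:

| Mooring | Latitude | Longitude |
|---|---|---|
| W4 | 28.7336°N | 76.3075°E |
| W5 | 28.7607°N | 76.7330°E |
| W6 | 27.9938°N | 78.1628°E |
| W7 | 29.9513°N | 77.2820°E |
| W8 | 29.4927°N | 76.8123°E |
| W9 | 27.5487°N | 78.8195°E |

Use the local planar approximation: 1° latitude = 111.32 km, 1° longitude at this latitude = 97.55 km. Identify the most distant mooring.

Distances from 28.9582°N, 77.2768°E:
W4: √((-0.2246·111.32)² + (-0.9693·97.55)²) = √(625.123606 + 8940.688684) = 97.8050 km
W5: √((-0.1975·111.32)² + (-0.5438·97.55)²) = √(483.371004 + 2814.057414) = 57.4232 km
W6: √((-0.9644·111.32)² + (0.8860·97.55)²) = √(11525.527167 + 7470.023898) = 137.8243 km
W7: √((0.9931·111.32)² + (0.0052·97.55)²) = √(12221.720825 + 0.257313) = 110.5531 km
W8: √((0.5345·111.32)² + (-0.4645·97.55)²) = √(3540.314260 + 2053.175078) = 74.7896 km
W9: √((-1.4095·111.32)² + (1.5427·97.55)²) = √(24619.348483 + 22647.355977) = 217.4091 km
Maximum: W9 at 217.4091 km.

W9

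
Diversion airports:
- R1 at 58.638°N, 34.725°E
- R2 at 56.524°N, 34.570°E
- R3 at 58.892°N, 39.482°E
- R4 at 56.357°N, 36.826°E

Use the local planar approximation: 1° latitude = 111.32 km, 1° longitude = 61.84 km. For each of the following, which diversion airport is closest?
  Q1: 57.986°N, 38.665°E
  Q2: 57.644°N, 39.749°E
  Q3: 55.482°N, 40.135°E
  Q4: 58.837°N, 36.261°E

Q1 at 57.986°N, 38.665°E:
  R1: √((0.652·111.32)² + (-3.940·61.84)²) = √(5267.94930 + 59365.12758) = 254.230 km
  R2: √((-1.462·111.32)² + (-4.095·61.84)²) = √(26487.51042 + 64127.86393) = 301.024 km
  R3: √((0.906·111.32)² + (0.817·61.84)²) = √(10171.91660 + 2552.60182) = 112.803 km
  R4: √((-1.629·111.32)² + (-1.839·61.84)²) = √(32884.29715 + 12933.09359) = 214.050 km
  → nearest: R3 (112.803 km)
Q2 at 57.644°N, 39.749°E:
  R1: √((0.994·111.32)² + (-5.024·61.84)²) = √(12243.88281 + 96524.64727) = 329.801 km
  R2: √((-1.120·111.32)² + (-5.179·61.84)²) = √(15544.70343 + 102572.46295) = 343.682 km
  R3: √((1.248·111.32)² + (-0.267·61.84)²) = √(19300.81136 + 272.62237) = 139.905 km
  R4: √((-1.287·111.32)² + (-2.923·61.84)²) = √(20525.96051 + 32673.57025) = 230.650 km
  → nearest: R3 (139.905 km)
Q3 at 55.482°N, 40.135°E:
  R1: √((3.156·111.32)² + (-5.410·61.84)²) = √(123429.90206 + 111926.64656) = 485.136 km
  R2: √((1.042·111.32)² + (-5.565·61.84)²) = √(13454.94210 + 118432.06429) = 363.163 km
  R3: √((3.410·111.32)² + (-0.653·61.84)²) = √(144097.07104 + 1630.66716) = 381.743 km
  R4: √((0.875·111.32)² + (-3.309·61.84)²) = √(9487.73402 + 41872.84757) = 226.629 km
  → nearest: R4 (226.629 km)
Q4 at 58.837°N, 36.261°E:
  R1: √((-0.199·111.32)² + (-1.536·61.84)²) = √(490.74123 + 9022.38579) = 97.535 km
  R2: √((-2.313·111.32)² + (-1.691·61.84)²) = √(66297.57768 + 10935.18606) = 277.908 km
  R3: √((0.055·111.32)² + (3.221·61.84)²) = √(37.48623 + 39675.31755) = 199.281 km
  R4: √((-2.480·111.32)² + (0.565·61.84)²) = √(76216.63262 + 1220.77565) = 278.276 km
  → nearest: R1 (97.535 km)

Q1→R3; Q2→R3; Q3→R4; Q4→R1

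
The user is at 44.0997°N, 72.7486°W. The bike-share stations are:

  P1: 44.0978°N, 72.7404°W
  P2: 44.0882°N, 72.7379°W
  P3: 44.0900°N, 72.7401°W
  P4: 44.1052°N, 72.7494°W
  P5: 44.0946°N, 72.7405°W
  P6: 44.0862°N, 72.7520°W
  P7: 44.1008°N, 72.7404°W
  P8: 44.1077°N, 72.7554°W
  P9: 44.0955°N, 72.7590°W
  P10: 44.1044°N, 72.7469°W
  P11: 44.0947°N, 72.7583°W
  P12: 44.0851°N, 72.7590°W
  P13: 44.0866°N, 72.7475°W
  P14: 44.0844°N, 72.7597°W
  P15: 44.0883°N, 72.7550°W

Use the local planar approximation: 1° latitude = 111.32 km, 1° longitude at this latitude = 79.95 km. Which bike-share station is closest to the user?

Distances from 44.0997°N, 72.7486°W:
P1: 0.6889 km
P2: 1.5397 km
P3: 1.2759 km
P4: 0.6156 km
P5: 0.8612 km
P6: 1.5272 km
P7: 0.6669 km
P8: 1.0434 km
P9: 0.9539 km
P10: 0.5406 km
P11: 0.9546 km
P12: 1.8256 km
P13: 1.4609 km
P14: 1.9205 km
P15: 1.3683 km
Minimum: P10 at 0.5406 km.

P10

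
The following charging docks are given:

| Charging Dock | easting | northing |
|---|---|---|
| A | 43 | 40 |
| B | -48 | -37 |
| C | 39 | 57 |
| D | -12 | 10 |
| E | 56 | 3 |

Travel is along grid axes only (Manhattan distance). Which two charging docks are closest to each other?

A and C

Pairwise distances:
A–B: |-91| + |-77| = 91 + 77 = 168
A–C: |-4| + |17| = 4 + 17 = 21
A–D: |-55| + |-30| = 55 + 30 = 85
A–E: |13| + |-37| = 13 + 37 = 50
B–C: |87| + |94| = 87 + 94 = 181
B–D: |36| + |47| = 36 + 47 = 83
B–E: |104| + |40| = 104 + 40 = 144
C–D: |-51| + |-47| = 51 + 47 = 98
C–E: |17| + |-54| = 17 + 54 = 71
D–E: |68| + |-7| = 68 + 7 = 75
Closest pair: A–C at 21.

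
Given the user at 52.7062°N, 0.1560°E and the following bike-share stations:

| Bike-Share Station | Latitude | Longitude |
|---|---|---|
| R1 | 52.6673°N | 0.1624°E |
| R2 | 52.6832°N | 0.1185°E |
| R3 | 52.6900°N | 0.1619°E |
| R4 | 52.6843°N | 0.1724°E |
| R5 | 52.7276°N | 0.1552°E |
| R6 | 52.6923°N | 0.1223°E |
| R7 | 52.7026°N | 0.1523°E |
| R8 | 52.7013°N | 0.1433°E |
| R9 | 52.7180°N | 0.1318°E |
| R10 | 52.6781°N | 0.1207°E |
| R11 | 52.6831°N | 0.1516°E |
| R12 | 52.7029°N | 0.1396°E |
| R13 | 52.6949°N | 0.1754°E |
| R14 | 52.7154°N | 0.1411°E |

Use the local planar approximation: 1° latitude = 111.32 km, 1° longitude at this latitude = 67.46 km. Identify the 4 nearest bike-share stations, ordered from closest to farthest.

R7, R8, R12, R14

Distances from 52.7062°N, 0.1560°E:
R1: 4.3518 km
R2: 3.5993 km
R3: 1.8468 km
R4: 2.6772 km
R5: 2.3829 km
R6: 2.7500 km
R7: 0.4721 km
R8: 1.0156 km
R9: 2.0954 km
R10: 3.9314 km
R11: 2.5886 km
R12: 1.1657 km
R13: 1.8152 km
R14: 1.4350 km
Sorted: R7 (0.4721 km) < R8 (1.0156 km) < R12 (1.1657 km) < R14 (1.4350 km) < R13 (1.8152 km) < R3 (1.8468 km) < …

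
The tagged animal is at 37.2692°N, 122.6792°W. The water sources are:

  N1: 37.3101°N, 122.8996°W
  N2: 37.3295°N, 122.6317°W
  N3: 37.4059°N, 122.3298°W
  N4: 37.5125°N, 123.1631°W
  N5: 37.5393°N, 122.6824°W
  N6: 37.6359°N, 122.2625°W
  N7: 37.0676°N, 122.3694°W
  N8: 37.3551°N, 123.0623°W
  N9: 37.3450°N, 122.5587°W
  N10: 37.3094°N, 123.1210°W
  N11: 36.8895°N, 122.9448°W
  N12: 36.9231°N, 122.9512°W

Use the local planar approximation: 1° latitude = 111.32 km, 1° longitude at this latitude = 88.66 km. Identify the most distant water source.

Distances from 37.2692°N, 122.6792°W:
N1: 20.0641 km
N2: 7.9243 km
N3: 34.5137 km
N4: 50.7364 km
N5: 30.0689 km
N6: 55.0569 km
N7: 35.4694 km
N8: 35.2860 km
N9: 13.6139 km
N10: 39.4248 km
N11: 48.3851 km
N12: 45.4528 km
Maximum: N6 at 55.0569 km.

N6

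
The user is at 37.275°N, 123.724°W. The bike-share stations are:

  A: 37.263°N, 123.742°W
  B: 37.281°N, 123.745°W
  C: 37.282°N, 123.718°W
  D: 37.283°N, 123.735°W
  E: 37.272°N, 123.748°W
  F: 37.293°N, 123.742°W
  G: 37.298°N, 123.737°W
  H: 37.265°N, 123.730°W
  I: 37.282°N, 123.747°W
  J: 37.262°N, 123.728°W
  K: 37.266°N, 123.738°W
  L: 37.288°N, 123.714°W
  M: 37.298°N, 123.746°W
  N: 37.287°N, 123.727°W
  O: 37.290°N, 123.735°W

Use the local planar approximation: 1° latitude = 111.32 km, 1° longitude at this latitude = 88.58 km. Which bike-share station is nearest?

Distances from 37.275°N, 123.724°W:
A: √((-0.012·111.32)² + (-0.018·88.58)²) = √(1.78447 + 2.54224) = 2.080 km
B: √((0.006·111.32)² + (-0.021·88.58)²) = √(0.44612 + 3.46027) = 1.976 km
C: √((0.007·111.32)² + (0.006·88.58)²) = √(0.60721 + 0.28247) = 0.943 km
D: √((0.008·111.32)² + (-0.011·88.58)²) = √(0.79310 + 0.94942) = 1.320 km
E: √((-0.003·111.32)² + (-0.024·88.58)²) = √(0.11153 + 4.51954) = 2.152 km
F: √((0.018·111.32)² + (-0.018·88.58)²) = √(4.01505 + 2.54224) = 2.561 km
G: √((0.023·111.32)² + (-0.013·88.58)²) = √(6.55544 + 1.32604) = 2.807 km
H: √((-0.010·111.32)² + (-0.006·88.58)²) = √(1.23921 + 0.28247) = 1.234 km
I: √((0.007·111.32)² + (-0.023·88.58)²) = √(0.60721 + 4.15075) = 2.181 km
J: √((-0.013·111.32)² + (-0.004·88.58)²) = √(2.09427 + 0.12554) = 1.490 km
K: √((-0.009·111.32)² + (-0.014·88.58)²) = √(1.00376 + 1.53790) = 1.594 km
L: √((0.013·111.32)² + (0.010·88.58)²) = √(2.09427 + 0.78464) = 1.697 km
M: √((0.023·111.32)² + (-0.022·88.58)²) = √(6.55544 + 3.79767) = 3.218 km
N: √((0.012·111.32)² + (-0.003·88.58)²) = √(1.78447 + 0.07062) = 1.362 km
O: √((0.015·111.32)² + (-0.011·88.58)²) = √(2.78823 + 0.94942) = 1.933 km
Minimum: C at 0.943 km.

C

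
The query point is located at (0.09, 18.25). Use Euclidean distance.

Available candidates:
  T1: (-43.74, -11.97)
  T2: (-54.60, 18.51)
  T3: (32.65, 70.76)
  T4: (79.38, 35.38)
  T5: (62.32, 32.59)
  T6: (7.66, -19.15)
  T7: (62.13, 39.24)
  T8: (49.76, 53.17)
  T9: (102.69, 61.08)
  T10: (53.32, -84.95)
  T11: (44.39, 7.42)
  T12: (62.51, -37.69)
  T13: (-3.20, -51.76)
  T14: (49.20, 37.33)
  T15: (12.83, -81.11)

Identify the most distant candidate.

Distances from (0.09, 18.25):
T1: √((-43.83)² + (-30.22)²) = √(1921.0689 + 913.2484) = 53.24
T2: √((-54.69)² + (0.26)²) = √(2990.9961 + 0.0676) = 54.69
T3: √((32.56)² + (52.51)²) = √(1060.1536 + 2757.3001) = 61.79
T4: √((79.29)² + (17.13)²) = √(6286.9041 + 293.4369) = 81.12
T5: √((62.23)² + (14.34)²) = √(3872.5729 + 205.6356) = 63.86
T6: √((7.57)² + (-37.40)²) = √(57.3049 + 1398.7600) = 38.16
T7: √((62.04)² + (20.99)²) = √(3848.9616 + 440.5801) = 65.49
T8: √((49.67)² + (34.92)²) = √(2467.1089 + 1219.4064) = 60.72
T9: √((102.60)² + (42.83)²) = √(10526.7600 + 1834.4089) = 111.18
T10: √((53.23)² + (-103.20)²) = √(2833.4329 + 10650.2400) = 116.12
T11: √((44.30)² + (-10.83)²) = √(1962.4900 + 117.2889) = 45.60
T12: √((62.42)² + (-55.94)²) = √(3896.2564 + 3129.2836) = 83.82
T13: √((-3.29)² + (-70.01)²) = √(10.8241 + 4901.4001) = 70.09
T14: √((49.11)² + (19.08)²) = √(2411.7921 + 364.0464) = 52.69
T15: √((12.74)² + (-99.36)²) = √(162.3076 + 9872.4096) = 100.17
Maximum: T10 at 116.12.

T10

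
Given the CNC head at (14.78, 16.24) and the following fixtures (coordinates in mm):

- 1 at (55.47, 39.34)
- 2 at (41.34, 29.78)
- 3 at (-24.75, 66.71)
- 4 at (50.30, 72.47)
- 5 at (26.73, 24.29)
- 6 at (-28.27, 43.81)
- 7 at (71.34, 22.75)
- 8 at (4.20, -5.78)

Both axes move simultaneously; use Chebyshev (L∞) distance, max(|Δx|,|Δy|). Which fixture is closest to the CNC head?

Distances from (14.78, 16.24):
1: 40.69 mm
2: 26.56 mm
3: 50.47 mm
4: 56.23 mm
5: 11.95 mm
6: 43.05 mm
7: 56.56 mm
8: 22.02 mm
Minimum: 5 at 11.95 mm.

5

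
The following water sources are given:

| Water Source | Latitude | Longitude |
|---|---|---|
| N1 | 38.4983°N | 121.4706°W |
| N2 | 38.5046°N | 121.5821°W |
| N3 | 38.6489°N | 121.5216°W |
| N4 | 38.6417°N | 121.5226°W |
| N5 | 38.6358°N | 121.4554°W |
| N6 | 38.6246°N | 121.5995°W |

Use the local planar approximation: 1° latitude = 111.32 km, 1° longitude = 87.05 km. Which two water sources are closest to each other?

N3 and N4

Pairwise distances:
N1–N2: 9.7314 km
N1–N3: 17.3427 km
N1–N4: 16.5927 km
N1–N5: 15.3636 km
N1–N6: 17.9883 km
N2–N3: 16.9048 km
N2–N4: 16.1169 km
N2–N5: 18.3018 km
N2–N6: 13.4440 km
N3–N4: 0.8062 km
N3–N5: 5.9444 km
N3–N6: 7.3008 km
N4–N5: 5.8865 km
N4–N6: 6.9595 km
N5–N6: 12.6057 km
Closest pair: N3–N4 at 0.8062 km.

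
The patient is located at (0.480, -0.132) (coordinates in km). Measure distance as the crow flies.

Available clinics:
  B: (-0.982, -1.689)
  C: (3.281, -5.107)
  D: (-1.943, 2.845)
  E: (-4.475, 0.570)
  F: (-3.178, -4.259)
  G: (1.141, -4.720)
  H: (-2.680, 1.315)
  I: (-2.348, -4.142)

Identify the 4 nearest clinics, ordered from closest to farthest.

B, H, D, G

Distances from (0.480, -0.132):
B: √((-1.462)² + (-1.557)²) = √(2.13744 + 2.42425) = 2.136 km
C: √((2.801)² + (-4.975)²) = √(7.84560 + 24.75063) = 5.709 km
D: √((-2.423)² + (2.977)²) = √(5.87093 + 8.86253) = 3.838 km
E: √((-4.955)² + (0.702)²) = √(24.55203 + 0.49280) = 5.004 km
F: √((-3.658)² + (-4.127)²) = √(13.38096 + 17.03213) = 5.515 km
G: √((0.661)² + (-4.588)²) = √(0.43692 + 21.04974) = 4.635 km
H: √((-3.160)² + (1.447)²) = √(9.98560 + 2.09381) = 3.476 km
I: √((-2.828)² + (-4.010)²) = √(7.99758 + 16.08010) = 4.907 km
Sorted: B (2.136 km) < H (3.476 km) < D (3.838 km) < G (4.635 km) < I (4.907 km) < E (5.004 km) < …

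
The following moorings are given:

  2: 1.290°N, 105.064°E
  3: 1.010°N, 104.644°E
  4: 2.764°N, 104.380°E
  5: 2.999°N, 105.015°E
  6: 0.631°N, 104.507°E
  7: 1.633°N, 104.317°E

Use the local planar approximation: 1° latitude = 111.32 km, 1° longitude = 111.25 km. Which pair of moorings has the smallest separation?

Pairwise distances:
3–6: 44.859 km
2–3: 56.167 km
4–5: 75.332 km
3–7: 78.315 km
2–7: 91.456 km
2–6: 96.029 km
6–7: 113.528 km
4–7: 126.098 km
5–7: 170.743 km
2–4: 180.872 km
2–5: 190.324 km
3–4: 197.452 km
3–5: 225.230 km
4–6: 237.866 km
5–6: 269.596 km
Closest pair: 3–6 at 44.859 km.

3 and 6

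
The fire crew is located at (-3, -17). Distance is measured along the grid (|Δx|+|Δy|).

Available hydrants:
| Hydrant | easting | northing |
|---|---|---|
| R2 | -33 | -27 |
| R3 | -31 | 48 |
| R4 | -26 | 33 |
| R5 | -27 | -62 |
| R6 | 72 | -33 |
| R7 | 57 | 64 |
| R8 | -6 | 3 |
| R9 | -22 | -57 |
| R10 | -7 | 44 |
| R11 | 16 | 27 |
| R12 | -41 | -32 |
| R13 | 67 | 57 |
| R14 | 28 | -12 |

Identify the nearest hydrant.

R8

Distances from (-3, -17):
R2: 40
R3: 93
R4: 73
R5: 69
R6: 91
R7: 141
R8: 23
R9: 59
R10: 65
R11: 63
R12: 53
R13: 144
R14: 36
Minimum: R8 at 23.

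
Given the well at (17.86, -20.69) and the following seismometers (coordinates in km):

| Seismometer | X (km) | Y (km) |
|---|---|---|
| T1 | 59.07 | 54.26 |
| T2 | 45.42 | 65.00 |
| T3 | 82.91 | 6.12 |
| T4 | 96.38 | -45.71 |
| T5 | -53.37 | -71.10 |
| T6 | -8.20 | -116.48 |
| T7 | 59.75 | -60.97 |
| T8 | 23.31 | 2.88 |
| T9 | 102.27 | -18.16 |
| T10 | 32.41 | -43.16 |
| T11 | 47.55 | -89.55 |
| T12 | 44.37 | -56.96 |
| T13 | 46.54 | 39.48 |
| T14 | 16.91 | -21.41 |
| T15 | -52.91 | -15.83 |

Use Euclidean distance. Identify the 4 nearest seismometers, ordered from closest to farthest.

Distances from (17.86, -20.69):
T1: 85.53 km
T2: 90.01 km
T3: 70.36 km
T4: 82.41 km
T5: 87.26 km
T6: 99.27 km
T7: 58.11 km
T8: 24.19 km
T9: 84.45 km
T10: 26.77 km
T11: 74.99 km
T12: 44.93 km
T13: 66.66 km
T14: 1.19 km
T15: 70.94 km
Sorted: T14 (1.19 km) < T8 (24.19 km) < T10 (26.77 km) < T12 (44.93 km) < T7 (58.11 km) < T13 (66.66 km) < …

T14, T8, T10, T12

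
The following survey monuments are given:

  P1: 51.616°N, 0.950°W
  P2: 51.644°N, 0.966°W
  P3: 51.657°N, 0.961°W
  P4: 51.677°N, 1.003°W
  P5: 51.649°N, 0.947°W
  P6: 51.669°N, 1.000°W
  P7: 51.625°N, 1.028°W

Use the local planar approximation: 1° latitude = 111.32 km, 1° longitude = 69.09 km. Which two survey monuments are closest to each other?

P4 and P6

Pairwise distances:
P1–P2: 3.307 km
P1–P3: 4.627 km
P1–P4: 7.715 km
P1–P5: 3.679 km
P1–P6: 6.837 km
P1–P7: 5.481 km
P2–P3: 1.488 km
P2–P4: 4.475 km
P2–P5: 1.426 km
P2–P6: 3.642 km
P2–P7: 4.777 km
P3–P4: 3.657 km
P3–P5: 1.315 km
P3–P6: 3.007 km
P3–P7: 5.841 km
P4–P5: 4.968 km
P4–P6: 0.914 km
P4–P7: 6.041 km
P5–P6: 4.285 km
P5–P7: 6.201 km
P6–P7: 5.266 km
Closest pair: P4–P6 at 0.914 km.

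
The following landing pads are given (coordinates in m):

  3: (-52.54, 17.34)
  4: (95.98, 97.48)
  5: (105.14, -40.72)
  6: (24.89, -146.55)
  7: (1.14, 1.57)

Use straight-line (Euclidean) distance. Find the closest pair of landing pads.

Pairwise distances:
3–7: √((53.68)² + (-15.77)²) = √(2881.5424 + 248.6929) = 55.95 m
5–7: √((-104.00)² + (42.29)²) = √(10816.0000 + 1788.4441) = 112.27 m
5–6: √((-80.25)² + (-105.83)²) = √(6440.0625 + 11199.9889) = 132.82 m
4–7: √((-94.84)² + (-95.91)²) = √(8994.6256 + 9198.7281) = 134.88 m
4–5: √((9.16)² + (-138.20)²) = √(83.9056 + 19099.2400) = 138.50 m
6–7: √((-23.75)² + (148.12)²) = √(564.0625 + 21939.5344) = 150.01 m
3–5: √((157.68)² + (-58.06)²) = √(24862.9824 + 3370.9636) = 168.03 m
3–4: √((148.52)² + (80.14)²) = √(22058.1904 + 6422.4196) = 168.76 m
3–6: √((77.43)² + (-163.89)²) = √(5995.4049 + 26859.9321) = 181.26 m
4–6: √((-71.09)² + (-244.03)²) = √(5053.7881 + 59550.6409) = 254.17 m
Closest pair: 3–7 at 55.95 m.

3 and 7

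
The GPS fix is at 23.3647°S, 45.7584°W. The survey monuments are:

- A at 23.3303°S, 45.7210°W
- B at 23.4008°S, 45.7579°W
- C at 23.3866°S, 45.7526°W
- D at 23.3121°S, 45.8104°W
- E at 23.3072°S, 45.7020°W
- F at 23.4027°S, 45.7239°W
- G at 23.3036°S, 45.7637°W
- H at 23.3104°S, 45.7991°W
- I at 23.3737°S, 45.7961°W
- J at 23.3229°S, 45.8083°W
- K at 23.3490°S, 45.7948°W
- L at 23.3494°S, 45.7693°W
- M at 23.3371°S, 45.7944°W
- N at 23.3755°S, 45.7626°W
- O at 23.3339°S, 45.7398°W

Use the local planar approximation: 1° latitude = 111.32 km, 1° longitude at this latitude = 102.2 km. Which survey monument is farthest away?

E

Distances from 23.3647°S, 45.7584°W:
A: √((0.0344·111.32)² + (0.0374·102.2)²) = √(14.664366 + 14.609824) = 5.4106 km
B: √((-0.0361·111.32)² + (0.0005·102.2)²) = √(16.149564 + 0.002611) = 4.0190 km
C: √((-0.0219·111.32)² + (0.0058·102.2)²) = √(5.943395 + 0.351364) = 2.5089 km
D: √((0.0526·111.32)² + (-0.0520·102.2)²) = √(34.286084 + 28.242847) = 7.9075 km
E: √((0.0575·111.32)² + (0.0564·102.2)²) = √(40.971521 + 33.224618) = 8.6137 km
F: √((-0.0380·111.32)² + (0.0345·102.2)²) = √(17.894254 + 12.431971) = 5.5069 km
G: √((0.0611·111.32)² + (-0.0053·102.2)²) = √(46.262470 + 0.293396) = 6.8232 km
H: √((0.0543·111.32)² + (-0.0407·102.2)²) = √(36.538108 + 17.301773) = 7.3376 km
I: √((-0.0090·111.32)² + (-0.0377·102.2)²) = √(1.003764 + 14.845147) = 3.9811 km
J: √((0.0418·111.32)² + (-0.0499·102.2)²) = √(21.652047 + 26.007756) = 6.9036 km
K: √((0.0157·111.32)² + (-0.0364·102.2)²) = √(3.054539 + 13.838995) = 4.1102 km
L: √((0.0153·111.32)² + (-0.0109·102.2)²) = √(2.900877 + 1.240951) = 2.0351 km
M: √((0.0276·111.32)² + (-0.0360·102.2)²) = √(9.439838 + 13.536513) = 4.7934 km
N: √((-0.0108·111.32)² + (-0.0042·102.2)²) = √(1.445419 + 0.184247) = 1.2766 km
O: √((0.0308·111.32)² + (0.0186·102.2)²) = √(11.755682 + 3.613497) = 3.9204 km
Maximum: E at 8.6137 km.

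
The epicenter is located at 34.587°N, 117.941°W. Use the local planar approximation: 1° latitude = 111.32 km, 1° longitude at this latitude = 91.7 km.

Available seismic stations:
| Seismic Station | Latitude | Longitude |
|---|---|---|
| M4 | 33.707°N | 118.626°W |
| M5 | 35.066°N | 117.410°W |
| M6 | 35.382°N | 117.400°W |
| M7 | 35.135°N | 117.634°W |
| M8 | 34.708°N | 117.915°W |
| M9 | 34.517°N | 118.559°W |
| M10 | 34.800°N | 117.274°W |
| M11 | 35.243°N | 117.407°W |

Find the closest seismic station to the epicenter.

M8

Distances from 34.587°N, 117.941°W:
M4: √((-0.880·111.32)² + (-0.685·91.7)²) = √(9596.47507 + 3945.66141) = 116.371 km
M5: √((0.479·111.32)² + (0.531·91.7)²) = √(2843.26554 + 2370.97903) = 72.210 km
M6: √((0.795·111.32)² + (0.541·91.7)²) = √(7832.14380 + 2461.12233) = 101.456 km
M7: √((0.548·111.32)² + (0.307·91.7)²) = √(3721.40993 + 792.52947) = 67.186 km
M8: √((0.121·111.32)² + (0.026·91.7)²) = √(181.43336 + 5.68441) = 13.679 km
M9: √((-0.070·111.32)² + (-0.618·91.7)²) = √(60.72150 + 3211.55690) = 57.204 km
M10: √((0.213·111.32)² + (0.667·91.7)²) = √(562.21911 + 3741.02266) = 65.599 km
M11: √((0.656·111.32)² + (0.534·91.7)²) = √(5332.78499 + 2397.84544) = 87.924 km
Minimum: M8 at 13.679 km.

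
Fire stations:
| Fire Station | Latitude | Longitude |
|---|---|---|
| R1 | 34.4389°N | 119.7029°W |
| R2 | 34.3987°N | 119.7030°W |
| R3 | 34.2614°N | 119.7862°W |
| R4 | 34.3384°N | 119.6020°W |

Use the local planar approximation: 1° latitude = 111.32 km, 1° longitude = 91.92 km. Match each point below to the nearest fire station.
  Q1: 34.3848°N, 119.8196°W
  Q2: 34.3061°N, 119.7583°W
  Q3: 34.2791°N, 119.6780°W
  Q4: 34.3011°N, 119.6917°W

Q1→R2; Q2→R3; Q3→R4; Q4→R4

Q1 at 34.3848°N, 119.8196°W:
  R1: √((0.0541·111.32)² + (0.1167·91.92)²) = √(36.269446 + 115.069902) = 12.3020 km
  R2: √((0.0139·111.32)² + (0.1166·91.92)²) = √(2.394286 + 114.872780) = 10.8290 km
  R3: √((-0.1234·111.32)² + (0.0334·91.92)²) = √(188.702092 + 9.425686) = 14.0758 km
  R4: √((-0.0464·111.32)² + (0.2176·91.92)²) = √(26.679787 + 400.071683) = 20.6580 km
  → nearest: R2 (10.8290 km)
Q2 at 34.3061°N, 119.7583°W:
  R1: √((0.1328·111.32)² + (0.0554·91.92)²) = √(218.545841 + 25.932212) = 15.6358 km
  R2: √((0.0926·111.32)² + (0.0553·91.92)²) = √(106.259647 + 25.838678) = 11.4934 km
  R3: √((-0.0447·111.32)² + (-0.0279·91.92)²) = √(24.760616 + 6.577009) = 5.5980 km
  R4: √((0.0323·111.32)² + (0.1563·91.92)²) = √(12.928598 + 206.413447) = 14.8102 km
  → nearest: R3 (5.5980 km)
Q3 at 34.2791°N, 119.6780°W:
  R1: √((0.1598·111.32)² + (-0.0249·91.92)²) = √(316.446244 + 5.238642) = 17.9356 km
  R2: √((0.1196·111.32)² + (-0.0250·91.92)²) = √(177.259188 + 5.280804) = 13.5107 km
  R3: √((-0.0177·111.32)² + (-0.1082·91.92)²) = √(3.882334 + 98.917824) = 10.1390 km
  R4: √((0.0593·111.32)² + (0.0760·91.92)²) = √(43.576845 + 48.803078) = 9.6114 km
  → nearest: R4 (9.6114 km)
Q4 at 34.3011°N, 119.6917°W:
  R1: √((0.1378·111.32)² + (-0.0112·91.92)²) = √(235.312409 + 1.059878) = 15.3744 km
  R2: √((0.0976·111.32)² + (-0.0113·91.92)²) = √(118.044574 + 1.078889) = 10.9144 km
  R3: √((-0.0397·111.32)² + (-0.0945·91.92)²) = √(19.531132 + 75.454240) = 9.7460 km
  R4: √((0.0373·111.32)² + (0.0897·91.92)²) = √(17.241064 + 67.983719) = 9.2317 km
  → nearest: R4 (9.2317 km)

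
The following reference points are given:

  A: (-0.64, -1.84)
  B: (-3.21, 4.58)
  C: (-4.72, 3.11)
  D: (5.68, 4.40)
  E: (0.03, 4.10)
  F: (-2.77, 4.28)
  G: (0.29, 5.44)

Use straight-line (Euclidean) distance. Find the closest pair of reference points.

Pairwise distances:
B–F: √((0.44)² + (-0.30)²) = √(0.1936 + 0.0900) = 0.53
E–G: √((0.26)² + (1.34)²) = √(0.0676 + 1.7956) = 1.36
B–C: √((-1.51)² + (-1.47)²) = √(2.2801 + 2.1609) = 2.11
C–F: √((1.95)² + (1.17)²) = √(3.8025 + 1.3689) = 2.27
E–F: √((-2.80)² + (0.18)²) = √(7.8400 + 0.0324) = 2.81
F–G: √((3.06)² + (1.16)²) = √(9.3636 + 1.3456) = 3.27
B–E: √((3.24)² + (-0.48)²) = √(10.4976 + 0.2304) = 3.28
B–G: √((3.50)² + (0.86)²) = √(12.2500 + 0.7396) = 3.60
C–E: √((4.75)² + (0.99)²) = √(22.5625 + 0.9801) = 4.85
D–G: √((-5.39)² + (1.04)²) = √(29.0521 + 1.0816) = 5.49
C–G: √((5.01)² + (2.33)²) = √(25.1001 + 5.4289) = 5.53
D–E: √((-5.65)² + (-0.30)²) = √(31.9225 + 0.0900) = 5.66
A–E: √((0.67)² + (5.94)²) = √(0.4489 + 35.2836) = 5.98
A–C: √((-4.08)² + (4.95)²) = √(16.6464 + 24.5025) = 6.41
A–F: √((-2.13)² + (6.12)²) = √(4.5369 + 37.4544) = 6.48
A–B: √((-2.57)² + (6.42)²) = √(6.6049 + 41.2164) = 6.92
A–G: √((0.93)² + (7.28)²) = √(0.8649 + 52.9984) = 7.34
D–F: √((-8.45)² + (-0.12)²) = √(71.4025 + 0.0144) = 8.45
A–D: √((6.32)² + (6.24)²) = √(39.9424 + 38.9376) = 8.88
B–D: √((8.89)² + (-0.18)²) = √(79.0321 + 0.0324) = 8.89
C–D: √((10.40)² + (1.29)²) = √(108.1600 + 1.6641) = 10.48
Closest pair: B–F at 0.53.

B and F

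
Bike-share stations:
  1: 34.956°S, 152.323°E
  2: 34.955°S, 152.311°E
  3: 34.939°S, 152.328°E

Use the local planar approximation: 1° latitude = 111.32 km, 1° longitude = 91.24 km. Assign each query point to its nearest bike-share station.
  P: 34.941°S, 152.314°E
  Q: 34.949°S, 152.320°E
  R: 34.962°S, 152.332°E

P at 34.941°S, 152.314°E:
  1: √((-0.015·111.32)² + (0.009·91.24)²) = √(2.78823204 + 0.67430375) = 1.860789 km
  2: √((-0.014·111.32)² + (-0.003·91.24)²) = √(2.42885991 + 0.07492264) = 1.582335 km
  3: √((0.002·111.32)² + (0.014·91.24)²) = √(0.04956857 + 1.63164857) = 1.296618 km
  → nearest: 3 (1.296618 km)
Q at 34.949°S, 152.320°E:
  1: √((-0.007·111.32)² + (0.003·91.24)²) = √(0.60721498 + 0.07492264) = 0.825916 km
  2: √((-0.006·111.32)² + (-0.009·91.24)²) = √(0.44611713 + 0.67430375) = 1.058499 km
  3: √((0.010·111.32)² + (0.008·91.24)²) = √(1.23921424 + 0.53278321) = 1.331164 km
  → nearest: 1 (0.825916 km)
R at 34.962°S, 152.332°E:
  1: √((0.006·111.32)² + (-0.009·91.24)²) = √(0.44611713 + 0.67430375) = 1.058499 km
  2: √((0.007·111.32)² + (-0.021·91.24)²) = √(0.60721498 + 3.67120928) = 2.068435 km
  3: √((0.023·111.32)² + (-0.004·91.24)²) = √(6.55544333 + 0.13319580) = 2.586240 km
  → nearest: 1 (1.058499 km)

P→3; Q→1; R→1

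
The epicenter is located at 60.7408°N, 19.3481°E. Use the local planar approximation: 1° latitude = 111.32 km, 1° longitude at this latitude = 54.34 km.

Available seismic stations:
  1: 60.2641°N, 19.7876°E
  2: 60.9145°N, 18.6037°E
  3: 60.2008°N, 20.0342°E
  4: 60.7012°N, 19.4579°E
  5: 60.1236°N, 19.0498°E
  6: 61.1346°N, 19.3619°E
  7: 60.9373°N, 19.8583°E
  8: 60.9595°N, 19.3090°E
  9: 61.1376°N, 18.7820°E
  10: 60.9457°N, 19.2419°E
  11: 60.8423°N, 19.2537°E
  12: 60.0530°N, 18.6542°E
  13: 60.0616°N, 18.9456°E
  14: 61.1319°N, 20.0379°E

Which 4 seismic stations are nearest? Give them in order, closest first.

Distances from 60.7408°N, 19.3481°E:
1: 58.1928 km
2: 44.8347 km
3: 70.7358 km
4: 7.4184 km
5: 70.5929 km
6: 43.8442 km
7: 35.3146 km
8: 24.4382 km
9: 53.8279 km
10: 23.5282 km
11: 12.4089 km
12: 85.3470 km
13: 78.7085 km
14: 57.4502 km
Sorted: 4 (7.4184 km) < 11 (12.4089 km) < 10 (23.5282 km) < 8 (24.4382 km) < 7 (35.3146 km) < 6 (43.8442 km) < …

4, 11, 10, 8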